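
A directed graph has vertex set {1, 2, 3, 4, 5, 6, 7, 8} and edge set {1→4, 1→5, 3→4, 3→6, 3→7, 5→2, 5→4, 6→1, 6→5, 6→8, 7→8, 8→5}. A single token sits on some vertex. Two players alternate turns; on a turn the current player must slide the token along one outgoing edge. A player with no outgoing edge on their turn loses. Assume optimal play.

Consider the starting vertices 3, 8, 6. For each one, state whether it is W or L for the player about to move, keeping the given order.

Work bottom-up. With no move the player to move loses. Otherwise the position is W if at least one move leads to an L position for the opponent, and L if every move leads to a W.
Every edge goes from a vertex to one that appears earlier in the order 2, 4, 5, 1, 8, 6, 7, 3, so processing vertices in that order labels each vertex after all of its successors.
2: no outgoing edge → L
4: no outgoing edge → L
5: →4(L), so W
1: →4(L), so W
8: →5(W) only, which is W, so L
6: →8(L), so W
7: →8(L), so W
3: →4(L), so W

3: W, 8: L, 6: W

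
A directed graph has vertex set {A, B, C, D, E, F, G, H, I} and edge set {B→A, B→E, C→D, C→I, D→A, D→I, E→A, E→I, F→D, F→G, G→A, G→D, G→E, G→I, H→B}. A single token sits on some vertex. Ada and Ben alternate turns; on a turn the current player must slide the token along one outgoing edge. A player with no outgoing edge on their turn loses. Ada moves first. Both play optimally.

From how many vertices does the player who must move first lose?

Build the W/L table. Terminal = L. A non-terminal position is W if it has a move to some L; otherwise it is L.
Every edge goes from a vertex to one that appears earlier in the order A, I, D, E, G, F, B, C, H, so processing vertices in that order labels each vertex after all of its successors.
A: no outgoing edge → L
I: no outgoing edge → L
D: →I(L), so W
E: →I(L), so W
G: →I(L), so W
F: →G(W), D(W) — all W, so L
B: →A(L), so W
C: →I(L), so W
H: →B(W) only, which is W, so L
The L vertices are A, F, H, I; that is 4 in all.

4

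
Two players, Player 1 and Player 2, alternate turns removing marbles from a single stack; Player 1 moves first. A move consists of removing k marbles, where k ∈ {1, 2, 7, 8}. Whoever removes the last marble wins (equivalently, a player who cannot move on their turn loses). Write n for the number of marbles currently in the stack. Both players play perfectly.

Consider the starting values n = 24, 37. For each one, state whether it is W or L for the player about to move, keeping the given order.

Use the standard recursion: the mover loses at a terminal position; elsewhere, the mover wins exactly when some move hands the opponent an L position.
n=0: no move → L
n=1: reaches L-position 0 → W
n=2: reaches L-position 0 → W
n=3: only reaches 2(W), 1(W), all W → L
n=4: reaches L-position 3 → W
n=5: reaches L-position 3 → W
n=6: only reaches 5(W), 4(W), all W → L
n=7: reaches L-position 6 → W
n=8: reaches L-position 6 → W
n=9: only reaches 8(W), 7(W), 2(W), 1(W), all W → L
n=10: reaches L-position 9 → W
n=11: reaches L-position 9 → W
n=12: only reaches 11(W), 10(W), 5(W), 4(W), all W → L
n=13: reaches L-position 12 → W
n=14: reaches L-position 12 → W
n=15: only reaches 14(W), 13(W), 8(W), 7(W), all W → L
n=16: reaches L-position 15 → W
n=17: reaches L-position 15 → W
n=18: only reaches 17(W), 16(W), 11(W), 10(W), all W → L
n=19: reaches L-position 18 → W
n=20: reaches L-position 18 → W
n=21: only reaches 20(W), 19(W), 14(W), 13(W), all W → L
n=22: reaches L-position 21 → W
n=23: reaches L-position 21 → W
n=24: only reaches 23(W), 22(W), 17(W), 16(W), all W → L
n=25: reaches L-position 24 → W
n=26: reaches L-position 24 → W
n=27: only reaches 26(W), 25(W), 20(W), 19(W), all W → L
n=28: reaches L-position 27 → W
n=29: reaches L-position 27 → W
n=30: only reaches 29(W), 28(W), 23(W), 22(W), all W → L
n=31: reaches L-position 30 → W
n=32: reaches L-position 30 → W
n=33: only reaches 32(W), 31(W), 26(W), 25(W), all W → L
n=34: reaches L-position 33 → W
n=35: reaches L-position 33 → W
n=36: only reaches 35(W), 34(W), 29(W), 28(W), all W → L
n=37: reaches L-position 36 → W

24: L, 37: W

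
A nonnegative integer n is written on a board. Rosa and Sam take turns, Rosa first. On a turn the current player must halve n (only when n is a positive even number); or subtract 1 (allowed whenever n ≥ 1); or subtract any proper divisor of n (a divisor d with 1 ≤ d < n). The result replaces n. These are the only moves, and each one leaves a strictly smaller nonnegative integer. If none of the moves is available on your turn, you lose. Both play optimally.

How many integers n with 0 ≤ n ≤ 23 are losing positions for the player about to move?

Use the standard recursion: the mover loses at a terminal position; elsewhere, the mover wins exactly when some move hands the opponent an L position.
n=0: no move → L
n=1: →0(L), so W
n=2: →1(W) only, which is W, so L
n=3: →2(L), so W
n=4: →2(L), so W
n=5: →4(W) only, which is W, so L
n=6: →5(L), so W
n=7: →6(W) only, which is W, so L
n=8: →7(L), so W
n=9: →6(W), 8(W) — all W, so L
n=10: →5(L), so W
n=11: →10(W) only, which is W, so L
n=12: →9(L), so W
n=13: →12(W) only, which is W, so L
n=14: →7(L), so W
n=15: →10(W), 12(W), 14(W) — all W, so L
n=16: →15(L), so W
n=17: →16(W) only, which is W, so L
n=18: →9(L), so W
n=19: →18(W) only, which is W, so L
n=20: →15(L), so W
n=21: →14(W), 18(W), 20(W) — all W, so L
n=22: →11(L), so W
n=23: →22(W) only, which is W, so L
L entries with 0 ≤ n ≤ 23: n = 0, 2, 5, 7, 9, 11, 13, 15, 17, 19, 21, 23; that makes 12.

12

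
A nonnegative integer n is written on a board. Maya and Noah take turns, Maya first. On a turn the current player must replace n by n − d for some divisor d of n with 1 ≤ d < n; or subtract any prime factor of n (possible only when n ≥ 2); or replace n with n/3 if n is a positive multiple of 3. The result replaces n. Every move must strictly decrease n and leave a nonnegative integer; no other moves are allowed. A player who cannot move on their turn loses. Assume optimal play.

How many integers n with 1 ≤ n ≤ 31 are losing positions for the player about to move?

Label each position W (a win for the player to move) or L (a loss). A position with no legal move is L; any other position is W exactly when some move reaches an L, and L when every move reaches a W.
n=0: no move → L
n=1: no move → L
n=2: reaches L-position 0 → W
n=3: reaches L-position 0 → W
n=4: only reaches 2(W), 3(W), all W → L
n=5: reaches L-position 0 → W
n=6: reaches L-position 4 → W
n=7: reaches L-position 0 → W
n=8: reaches L-position 4 → W
n=9: only reaches 3(W), 6(W), 8(W), all W → L
n=10: reaches L-position 9 → W
n=11: reaches L-position 0 → W
n=12: reaches L-position 4 → W
n=13: reaches L-position 0 → W
n=14: only reaches 7(W), 12(W), 13(W), all W → L
n=15: reaches L-position 14 → W
n=16: reaches L-position 14 → W
n=17: reaches L-position 0 → W
n=18: reaches L-position 9 → W
n=19: reaches L-position 0 → W
n=20: only reaches 10(W), 15(W), 16(W), 18(W), 19(W), all W → L
n=21: reaches L-position 14 → W
n=22: reaches L-position 20 → W
n=23: reaches L-position 0 → W
n=24: reaches L-position 20 → W
n=25: reaches L-position 20 → W
n=26: only reaches 13(W), 24(W), 25(W), all W → L
n=27: reaches L-position 9 → W
n=28: reaches L-position 14 → W
n=29: reaches L-position 0 → W
n=30: reaches L-position 20 → W
n=31: reaches L-position 0 → W
L entries with 1 ≤ n ≤ 31 (n=0 is outside the asked range and is not counted): n = 1, 4, 9, 14, 20, 26; that makes 6.

6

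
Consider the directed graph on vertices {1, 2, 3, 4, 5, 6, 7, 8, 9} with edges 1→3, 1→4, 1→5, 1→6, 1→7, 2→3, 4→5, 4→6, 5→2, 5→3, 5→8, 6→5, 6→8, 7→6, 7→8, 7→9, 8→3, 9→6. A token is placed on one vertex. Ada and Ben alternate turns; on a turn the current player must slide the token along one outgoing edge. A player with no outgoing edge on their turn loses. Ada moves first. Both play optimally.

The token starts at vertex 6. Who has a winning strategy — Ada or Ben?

Ben wins.

Compute win/loss labels from the base case upward. A position with no move is L. Any other position is W if it can reach an L in one move, else L.
Every edge goes from a vertex to one that appears earlier in the order 3, 8, 2, 5, 6, 9, 7, 4, 1, so processing vertices in that order labels each vertex after all of its successors.
3: no outgoing edge → L
8: can move to 3, which is L ⇒ W
2: can move to 3, which is L ⇒ W
5: can move to 3, which is L ⇒ W
6: moves to 5(W), 8(W); every one is W ⇒ L
9: can move to 6, which is L ⇒ W
7: can move to 6, which is L ⇒ W
4: can move to 6, which is L ⇒ W
1: can move to 6, which is L ⇒ W
The starting position 6 is L: whatever Ada does, the opponent receives a W position.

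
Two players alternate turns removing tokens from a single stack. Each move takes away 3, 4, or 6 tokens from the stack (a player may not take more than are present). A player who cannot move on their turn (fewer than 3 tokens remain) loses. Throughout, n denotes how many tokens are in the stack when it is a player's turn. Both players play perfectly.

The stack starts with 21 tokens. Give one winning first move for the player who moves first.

Positions with no move are L. A position that does have a move is losing for the player to move precisely when every available move leads to a winning position for the opponent. Fill in the labels:
n=0: no move → L
n=1: no move → L
n=2: no move → L
n=3: W (go to 0, an L position)
n=4: W (go to 1, an L position)
n=5: W (go to 2, an L position)
n=6: W (go to 2, an L position)
n=7: W (go to 1, an L position)
n=8: W (go to 2, an L position)
n=9: L (options 6(W), 5(W), 3(W) are all W)
n=10: L (options 7(W), 6(W), 4(W) are all W)
n=11: L (options 8(W), 7(W), 5(W) are all W)
n=12: W (go to 9, an L position)
n=13: W (go to 10, an L position)
n=14: W (go to 11, an L position)
n=15: W (go to 11, an L position)
n=16: W (go to 10, an L position)
n=17: W (go to 11, an L position)
n=18: L (options 15(W), 14(W), 12(W) are all W)
n=19: L (options 16(W), 15(W), 13(W) are all W)
n=20: L (options 17(W), 16(W), 14(W) are all W)
n=21: W (go to 18, an L position)
From 21, the L positions reachable in one move are: 18.

Remove 3, leaving 18.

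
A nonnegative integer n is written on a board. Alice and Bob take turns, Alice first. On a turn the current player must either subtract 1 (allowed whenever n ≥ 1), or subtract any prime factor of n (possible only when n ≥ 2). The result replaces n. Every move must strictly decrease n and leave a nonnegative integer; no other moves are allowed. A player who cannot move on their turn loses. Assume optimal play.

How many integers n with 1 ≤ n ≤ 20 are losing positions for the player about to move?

5

Label each position W (a win for the player to move) or L (a loss). A position with no legal move is L; any other position is W exactly when some move reaches an L, and L when every move reaches a W.
n=0: no move → L
n=1: →0(L), so W
n=2: →0(L), so W
n=3: →0(L), so W
n=4: →2(W), 3(W) — all W, so L
n=5: →0(L), so W
n=6: →4(L), so W
n=7: →0(L), so W
n=8: →6(W), 7(W) — all W, so L
n=9: →8(L), so W
n=10: →8(L), so W
n=11: →0(L), so W
n=12: →9(W), 10(W), 11(W) — all W, so L
n=13: →0(L), so W
n=14: →12(L), so W
n=15: →12(L), so W
n=16: →14(W), 15(W) — all W, so L
n=17: →0(L), so W
n=18: →16(L), so W
n=19: →0(L), so W
n=20: →15(W), 18(W), 19(W) — all W, so L
L entries with 1 ≤ n ≤ 20 (n=0 is outside the asked range and is not counted): n = 4, 8, 12, 16, 20; that makes 5.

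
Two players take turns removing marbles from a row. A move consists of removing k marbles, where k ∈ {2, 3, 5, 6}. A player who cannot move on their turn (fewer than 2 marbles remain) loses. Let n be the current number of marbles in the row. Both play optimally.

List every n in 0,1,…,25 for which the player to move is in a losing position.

Work bottom-up. With no move the player to move loses. Otherwise the position is W if at least one move leads to an L position for the opponent, and L if every move leads to a W.
n=0: no move → L
n=1: no move → L
n=2: reaches L-position 0 → W
n=3: reaches L-position 1 → W
n=4: reaches L-position 1 → W
n=5: reaches L-position 0 → W
n=6: reaches L-position 1 → W
n=7: reaches L-position 1 → W
n=8: only reaches 6(W), 5(W), 3(W), 2(W), all W → L
n=9: only reaches 7(W), 6(W), 4(W), 3(W), all W → L
n=10: reaches L-position 8 → W
n=11: reaches L-position 9 → W
n=12: reaches L-position 9 → W
n=13: reaches L-position 8 → W
n=14: reaches L-position 9 → W
n=15: reaches L-position 9 → W
n=16: only reaches 14(W), 13(W), 11(W), 10(W), all W → L
n=17: only reaches 15(W), 14(W), 12(W), 11(W), all W → L
n=18: reaches L-position 16 → W
n=19: reaches L-position 17 → W
n=20: reaches L-position 17 → W
n=21: reaches L-position 16 → W
n=22: reaches L-position 17 → W
n=23: reaches L-position 17 → W
n=24: only reaches 22(W), 21(W), 19(W), 18(W), all W → L
n=25: only reaches 23(W), 22(W), 20(W), 19(W), all W → L
The losing starting values of n are exactly the entries labelled L in this table (8 of them).

0, 1, 8, 9, 16, 17, 24, 25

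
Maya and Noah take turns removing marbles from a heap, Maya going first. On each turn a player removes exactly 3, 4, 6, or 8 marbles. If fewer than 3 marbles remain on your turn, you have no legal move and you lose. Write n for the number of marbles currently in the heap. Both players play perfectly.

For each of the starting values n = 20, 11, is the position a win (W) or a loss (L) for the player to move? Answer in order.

20: W, 11: L

Work bottom-up. With no move the player to move loses. Otherwise the position is W if at least one move leads to an L position for the opponent, and L if every move leads to a W.
n=0: no move → L
n=1: no move → L
n=2: no move → L
n=3: reaches L-position 0 → W
n=4: reaches L-position 1 → W
n=5: reaches L-position 2 → W
n=6: reaches L-position 2 → W
n=7: reaches L-position 1 → W
n=8: reaches L-position 2 → W
n=9: reaches L-position 1 → W
n=10: reaches L-position 2 → W
n=11: only reaches 8(W), 7(W), 5(W), 3(W), all W → L
n=12: only reaches 9(W), 8(W), 6(W), 4(W), all W → L
n=13: only reaches 10(W), 9(W), 7(W), 5(W), all W → L
n=14: reaches L-position 11 → W
n=15: reaches L-position 12 → W
n=16: reaches L-position 13 → W
n=17: reaches L-position 13 → W
n=18: reaches L-position 12 → W
n=19: reaches L-position 13 → W
n=20: reaches L-position 12 → W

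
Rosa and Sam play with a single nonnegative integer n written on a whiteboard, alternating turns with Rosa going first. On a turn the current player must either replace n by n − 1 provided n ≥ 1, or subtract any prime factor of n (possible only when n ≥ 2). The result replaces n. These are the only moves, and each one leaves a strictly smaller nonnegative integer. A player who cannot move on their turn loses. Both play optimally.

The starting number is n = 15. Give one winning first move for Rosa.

Positions with no move are L. A position that does have a move is losing for the player to move precisely when every available move leads to a winning position for the opponent. Fill in the labels:
n=0: no move → L
n=1: →0(L), so W
n=2: →0(L), so W
n=3: →0(L), so W
n=4: →2(W), 3(W) — all W, so L
n=5: →0(L), so W
n=6: →4(L), so W
n=7: →0(L), so W
n=8: →6(W), 7(W) — all W, so L
n=9: →8(L), so W
n=10: →8(L), so W
n=11: →0(L), so W
n=12: →9(W), 10(W), 11(W) — all W, so L
n=13: →0(L), so W
n=14: →12(L), so W
n=15: →12(L), so W
From 15, the L positions reachable in one move are: 12.

Move to 12.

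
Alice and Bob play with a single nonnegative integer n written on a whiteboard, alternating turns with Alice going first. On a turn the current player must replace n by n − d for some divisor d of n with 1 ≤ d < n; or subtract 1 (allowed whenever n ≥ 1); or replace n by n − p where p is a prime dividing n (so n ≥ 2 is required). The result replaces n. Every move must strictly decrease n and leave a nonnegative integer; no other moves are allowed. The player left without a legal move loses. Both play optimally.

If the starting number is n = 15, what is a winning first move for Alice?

Classify positions by backward induction: terminal positions (no move available) are L. From any other position, the mover wins iff some move reaches an L.
n=0: no move → L
n=1: reaches L-position 0 → W
n=2: reaches L-position 0 → W
n=3: reaches L-position 0 → W
n=4: only reaches 2(W), 3(W), all W → L
n=5: reaches L-position 0 → W
n=6: reaches L-position 4 → W
n=7: reaches L-position 0 → W
n=8: reaches L-position 4 → W
n=9: only reaches 6(W), 8(W), all W → L
n=10: reaches L-position 9 → W
n=11: reaches L-position 0 → W
n=12: reaches L-position 9 → W
n=13: reaches L-position 0 → W
n=14: only reaches 7(W), 12(W), 13(W), all W → L
n=15: reaches L-position 14 → W
From 15, the L positions reachable in one move are: 14.

Move to 14.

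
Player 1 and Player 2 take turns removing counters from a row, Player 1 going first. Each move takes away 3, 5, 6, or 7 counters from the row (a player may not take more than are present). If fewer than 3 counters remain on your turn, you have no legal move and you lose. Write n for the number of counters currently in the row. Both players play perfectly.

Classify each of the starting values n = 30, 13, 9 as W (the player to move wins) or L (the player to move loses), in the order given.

30: L, 13: W, 9: W

Label each position W (a win for the player to move) or L (a loss). A position with no legal move is L; any other position is W exactly when some move reaches an L, and L when every move reaches a W.
n=0: no move → L
n=1: no move → L
n=2: no move → L
n=3: can move to 0, which is L ⇒ W
n=4: can move to 1, which is L ⇒ W
n=5: can move to 2, which is L ⇒ W
n=6: can move to 1, which is L ⇒ W
n=7: can move to 2, which is L ⇒ W
n=8: can move to 2, which is L ⇒ W
n=9: can move to 2, which is L ⇒ W
n=10: moves to 7(W), 5(W), 4(W), 3(W); every one is W ⇒ L
n=11: moves to 8(W), 6(W), 5(W), 4(W); every one is W ⇒ L
n=12: moves to 9(W), 7(W), 6(W), 5(W); every one is W ⇒ L
n=13: can move to 10, which is L ⇒ W
n=14: can move to 11, which is L ⇒ W
n=15: can move to 12, which is L ⇒ W
n=16: can move to 11, which is L ⇒ W
n=17: can move to 12, which is L ⇒ W
n=18: can move to 12, which is L ⇒ W
n=19: can move to 12, which is L ⇒ W
n=20: moves to 17(W), 15(W), 14(W), 13(W); every one is W ⇒ L
n=21: moves to 18(W), 16(W), 15(W), 14(W); every one is W ⇒ L
n=22: moves to 19(W), 17(W), 16(W), 15(W); every one is W ⇒ L
n=23: can move to 20, which is L ⇒ W
n=24: can move to 21, which is L ⇒ W
n=25: can move to 22, which is L ⇒ W
n=26: can move to 21, which is L ⇒ W
n=27: can move to 22, which is L ⇒ W
n=28: can move to 22, which is L ⇒ W
n=29: can move to 22, which is L ⇒ W
n=30: moves to 27(W), 25(W), 24(W), 23(W); every one is W ⇒ L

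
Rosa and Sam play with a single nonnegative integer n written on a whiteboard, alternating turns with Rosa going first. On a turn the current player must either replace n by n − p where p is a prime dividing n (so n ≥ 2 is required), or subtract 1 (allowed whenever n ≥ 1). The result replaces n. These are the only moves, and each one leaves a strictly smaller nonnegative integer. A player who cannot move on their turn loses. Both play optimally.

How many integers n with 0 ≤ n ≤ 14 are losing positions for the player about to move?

Build the W/L table. Terminal = L. A non-terminal position is W if it has a move to some L; otherwise it is L.
n=0: no move → L
n=1: can move to 0, which is L ⇒ W
n=2: can move to 0, which is L ⇒ W
n=3: can move to 0, which is L ⇒ W
n=4: moves to 2(W), 3(W); every one is W ⇒ L
n=5: can move to 0, which is L ⇒ W
n=6: can move to 4, which is L ⇒ W
n=7: can move to 0, which is L ⇒ W
n=8: moves to 6(W), 7(W); every one is W ⇒ L
n=9: can move to 8, which is L ⇒ W
n=10: can move to 8, which is L ⇒ W
n=11: can move to 0, which is L ⇒ W
n=12: moves to 9(W), 10(W), 11(W); every one is W ⇒ L
n=13: can move to 0, which is L ⇒ W
n=14: can move to 12, which is L ⇒ W
L entries with 0 ≤ n ≤ 14: n = 0, 4, 8, 12; that makes 4.

4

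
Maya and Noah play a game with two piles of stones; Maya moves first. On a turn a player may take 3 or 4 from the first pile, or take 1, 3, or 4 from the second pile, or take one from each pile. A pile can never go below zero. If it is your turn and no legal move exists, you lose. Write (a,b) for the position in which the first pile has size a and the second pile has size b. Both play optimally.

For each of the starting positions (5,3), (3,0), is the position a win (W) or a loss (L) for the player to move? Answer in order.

(5,3): L, (3,0): W

Classify positions by backward induction: terminal positions (no move available) are L. From any other position, the mover wins iff some move reaches an L.
No move ever increases a pile, so every position that can arise here has a ≤ 5 and b ≤ 3; it is enough to label the cells with 0 ≤ a ≤ 5 and 0 ≤ b ≤ 3.
Every move lowers a or b (never raises either), so fill the grid row by row in increasing a, and left to right within a row: each cell's successors are then already labelled.
      b=0  b=1  b=2  b=3
a=0:    L    W    L    W
a=1:    L    W    L    W
a=2:    L    W    L    W
a=3:    W    W    W    W
a=4:    W    L    W    L
a=5:    W    L    W    L
Cells with no legal move (terminal, hence L): (0,0), (1,0), (2,0).
The remaining L cells, each justified by listing all of its moves:
(0,2): only reaches (0,1)(W), which is W → L
(1,2): only reaches (1,1)(W), (0,1)(W), all W → L
(2,2): only reaches (2,1)(W), (1,1)(W), all W → L
(4,1): only reaches (1,1)(W), (0,1)(W), (4,0)(W), (3,0)(W), all W → L
(4,3): only reaches (1,3)(W), (0,3)(W), (4,2)(W), (4,0)(W), (3,2)(W), all W → L
(5,1): only reaches (2,1)(W), (1,1)(W), (5,0)(W), (4,0)(W), all W → L
(5,3): only reaches (2,3)(W), (1,3)(W), (5,2)(W), (5,0)(W), (4,2)(W), all W → L
Every other cell has at least one move into one of the L cells above, so it is W.
(5,3): one of the L cells justified above, so L
(3,0): the move to (0,0) reaches an L cell, so W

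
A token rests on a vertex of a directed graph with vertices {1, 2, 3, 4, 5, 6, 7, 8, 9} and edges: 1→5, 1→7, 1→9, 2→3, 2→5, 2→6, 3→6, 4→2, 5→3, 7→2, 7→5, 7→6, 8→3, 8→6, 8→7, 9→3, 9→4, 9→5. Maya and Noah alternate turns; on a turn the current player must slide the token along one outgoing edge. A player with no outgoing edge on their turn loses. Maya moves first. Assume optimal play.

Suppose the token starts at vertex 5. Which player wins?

Positions with no move are L. A position that does have a move is losing for the player to move precisely when every available move leads to a winning position for the opponent. Fill in the labels:
Every edge goes from a vertex to one that appears earlier in the order 6, 3, 5, 2, 7, 8, 4, 9, 1, so processing vertices in that order labels each vertex after all of its successors.
6: no outgoing edge → L
3: W (go to 6, an L position)
5: L (sole option 3(W) is W)
2: W (go to 5, an L position)
7: W (go to 5, an L position)
8: W (go to 6, an L position)
4: L (sole option 2(W) is W)
9: W (go to 4, an L position)
1: W (go to 5, an L position)
The starting position 5 is L: whatever Maya does, the opponent receives a W position.

Noah wins.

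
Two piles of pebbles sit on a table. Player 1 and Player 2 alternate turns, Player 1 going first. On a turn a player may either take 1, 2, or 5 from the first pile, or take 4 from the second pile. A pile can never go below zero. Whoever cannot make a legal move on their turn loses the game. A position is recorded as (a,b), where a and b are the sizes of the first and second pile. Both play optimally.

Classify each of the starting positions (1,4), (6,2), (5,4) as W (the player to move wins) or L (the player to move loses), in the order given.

Label each position W (a win for the player to move) or L (a loss). A position with no legal move is L; any other position is W exactly when some move reaches an L, and L when every move reaches a W.
No move ever increases a pile, so every position that can arise here has a ≤ 6 and b ≤ 4; it is enough to label the cells with 0 ≤ a ≤ 6 and 0 ≤ b ≤ 4.
Every move lowers a or b (never raises either), so fill the grid row by row in increasing a, and left to right within a row: each cell's successors are then already labelled.
      b=0  b=1  b=2  b=3  b=4
a=0:    L    L    L    L    W
a=1:    W    W    W    W    L
a=2:    W    W    W    W    W
a=3:    L    L    L    L    W
a=4:    W    W    W    W    L
a=5:    W    W    W    W    W
a=6:    L    L    L    L    W
Cells with no legal move (terminal, hence L): (0,0), (0,1), (0,2), (0,3).
The remaining L cells, each justified by listing all of its moves:
(1,4): moves to (0,4)(W), (1,0)(W); every one is W ⇒ L
(3,0): moves to (2,0)(W), (1,0)(W); every one is W ⇒ L
(3,1): moves to (2,1)(W), (1,1)(W); every one is W ⇒ L
(3,2): moves to (2,2)(W), (1,2)(W); every one is W ⇒ L
(3,3): moves to (2,3)(W), (1,3)(W); every one is W ⇒ L
(4,4): moves to (3,4)(W), (2,4)(W), (4,0)(W); every one is W ⇒ L
(6,0): moves to (5,0)(W), (4,0)(W), (1,0)(W); every one is W ⇒ L
(6,1): moves to (5,1)(W), (4,1)(W), (1,1)(W); every one is W ⇒ L
(6,2): moves to (5,2)(W), (4,2)(W), (1,2)(W); every one is W ⇒ L
(6,3): moves to (5,3)(W), (4,3)(W), (1,3)(W); every one is W ⇒ L
Every other cell has at least one move into one of the L cells above, so it is W.
(1,4): one of the L cells justified above, so L
(6,2): one of the L cells justified above, so L
(5,4): the move to (4,4) reaches an L cell, so W

(1,4): L, (6,2): L, (5,4): W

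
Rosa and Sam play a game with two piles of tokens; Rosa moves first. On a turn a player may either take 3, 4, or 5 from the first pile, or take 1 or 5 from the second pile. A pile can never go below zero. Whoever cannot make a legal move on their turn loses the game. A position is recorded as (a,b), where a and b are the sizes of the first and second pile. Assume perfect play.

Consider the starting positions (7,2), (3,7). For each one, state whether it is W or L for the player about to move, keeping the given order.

(7,2): W, (3,7): L

Classify positions by backward induction: terminal positions (no move available) are L. From any other position, the mover wins iff some move reaches an L.
No move ever increases a pile, so every position that can arise here has a ≤ 7 and b ≤ 7; it is enough to label the cells with 0 ≤ a ≤ 7 and 0 ≤ b ≤ 7.
Every move lowers a or b (never raises either), so fill the grid row by row in increasing a, and left to right within a row: each cell's successors are then already labelled.
      b=0  b=1  b=2  b=3  b=4  b=5  b=6  b=7
a=0:    L    W    L    W    L    W    L    W
a=1:    L    W    L    W    L    W    L    W
a=2:    L    W    L    W    L    W    L    W
a=3:    W    L    W    L    W    L    W    L
a=4:    W    L    W    L    W    L    W    L
a=5:    W    L    W    L    W    L    W    L
a=6:    W    W    W    W    W    W    W    W
a=7:    W    W    W    W    W    W    W    W
Cells with no legal move (terminal, hence L): (0,0), (1,0), (2,0).
The remaining L cells, each justified by listing all of its moves:
(0,2): the only move is to (0,1)(W), a W ⇒ L
(0,4): the only move is to (0,3)(W), a W ⇒ L
(0,6): moves to (0,5)(W), (0,1)(W); every one is W ⇒ L
(1,2): the only move is to (1,1)(W), a W ⇒ L
(1,4): the only move is to (1,3)(W), a W ⇒ L
(1,6): moves to (1,5)(W), (1,1)(W); every one is W ⇒ L
(2,2): the only move is to (2,1)(W), a W ⇒ L
(2,4): the only move is to (2,3)(W), a W ⇒ L
(2,6): moves to (2,5)(W), (2,1)(W); every one is W ⇒ L
(3,1): moves to (0,1)(W), (3,0)(W); every one is W ⇒ L
(3,3): moves to (0,3)(W), (3,2)(W); every one is W ⇒ L
(3,5): moves to (0,5)(W), (3,4)(W), (3,0)(W); every one is W ⇒ L
(3,7): moves to (0,7)(W), (3,6)(W), (3,2)(W); every one is W ⇒ L
(4,1): moves to (1,1)(W), (0,1)(W), (4,0)(W); every one is W ⇒ L
(4,3): moves to (1,3)(W), (0,3)(W), (4,2)(W); every one is W ⇒ L
(4,5): moves to (1,5)(W), (0,5)(W), (4,4)(W), (4,0)(W); every one is W ⇒ L
(4,7): moves to (1,7)(W), (0,7)(W), (4,6)(W), (4,2)(W); every one is W ⇒ L
(5,1): moves to (2,1)(W), (1,1)(W), (0,1)(W), (5,0)(W); every one is W ⇒ L
(5,3): moves to (2,3)(W), (1,3)(W), (0,3)(W), (5,2)(W); every one is W ⇒ L
(5,5): moves to (2,5)(W), (1,5)(W), (0,5)(W), (5,4)(W), (5,0)(W); every one is W ⇒ L
(5,7): moves to (2,7)(W), (1,7)(W), (0,7)(W), (5,6)(W), (5,2)(W); every one is W ⇒ L
Every other cell has at least one move into one of the L cells above, so it is W.
(7,2): the move to (2,2) reaches an L cell, so W
(3,7): one of the L cells justified above, so L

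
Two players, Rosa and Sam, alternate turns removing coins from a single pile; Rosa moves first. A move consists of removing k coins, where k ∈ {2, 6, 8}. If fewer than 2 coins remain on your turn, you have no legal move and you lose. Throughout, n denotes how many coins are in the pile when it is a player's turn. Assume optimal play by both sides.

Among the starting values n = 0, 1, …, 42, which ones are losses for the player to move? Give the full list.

Label each position W (a win for the player to move) or L (a loss). A position with no legal move is L; any other position is W exactly when some move reaches an L, and L when every move reaches a W.
n=0: no move → L
n=1: no move → L
n=2: →0(L), so W
n=3: →1(L), so W
n=4: →2(W) only, which is W, so L
n=5: →3(W) only, which is W, so L
n=6: →4(L), so W
n=7: →5(L), so W
n=8: →0(L), so W
n=9: →1(L), so W
n=10: →4(L), so W
n=11: →5(L), so W
n=12: →4(L), so W
n=13: →5(L), so W
n=14: →12(W), 8(W), 6(W) — all W, so L
n=15: →13(W), 9(W), 7(W) — all W, so L
n=16: →14(L), so W
n=17: →15(L), so W
n=18: →16(W), 12(W), 10(W) — all W, so L
n=19: →17(W), 13(W), 11(W) — all W, so L
n=20: →18(L), so W
n=21: →19(L), so W
n=22: →14(L), so W
n=23: →15(L), so W
n=24: →18(L), so W
n=25: →19(L), so W
n=26: →18(L), so W
n=27: →19(L), so W
n=28: →26(W), 22(W), 20(W) — all W, so L
n=29: →27(W), 23(W), 21(W) — all W, so L
n=30: →28(L), so W
n=31: →29(L), so W
n=32: →30(W), 26(W), 24(W) — all W, so L
n=33: →31(W), 27(W), 25(W) — all W, so L
n=34: →32(L), so W
n=35: →33(L), so W
n=36: →28(L), so W
n=37: →29(L), so W
n=38: →32(L), so W
n=39: →33(L), so W
n=40: →32(L), so W
n=41: →33(L), so W
n=42: →40(W), 36(W), 34(W) — all W, so L
The losing starting values of n are exactly the entries labelled L in this table (13 of them).

0, 1, 4, 5, 14, 15, 18, 19, 28, 29, 32, 33, 42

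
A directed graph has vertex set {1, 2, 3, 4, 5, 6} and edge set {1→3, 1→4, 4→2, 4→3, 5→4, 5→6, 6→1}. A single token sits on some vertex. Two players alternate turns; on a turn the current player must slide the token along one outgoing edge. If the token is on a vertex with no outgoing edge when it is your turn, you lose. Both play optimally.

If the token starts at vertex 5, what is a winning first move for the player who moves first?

Build the W/L table. Terminal = L. A non-terminal position is W if it has a move to some L; otherwise it is L.
Every edge goes from a vertex to one that appears earlier in the order 3, 2, 4, 1, 6, 5, so processing vertices in that order labels each vertex after all of its successors.
3: no outgoing edge → L
2: no outgoing edge → L
4: can move to 2, which is L ⇒ W
1: can move to 3, which is L ⇒ W
6: the only move is to 1(W), a W ⇒ L
5: can move to 6, which is L ⇒ W
From 5, the L positions reachable in one move are: 6.

Move to 6.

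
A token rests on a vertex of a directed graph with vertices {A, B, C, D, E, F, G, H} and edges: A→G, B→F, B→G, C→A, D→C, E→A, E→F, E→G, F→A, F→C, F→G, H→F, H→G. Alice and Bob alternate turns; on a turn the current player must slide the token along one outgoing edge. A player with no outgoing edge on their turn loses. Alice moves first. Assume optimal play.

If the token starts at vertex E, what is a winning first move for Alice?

Positions with no move are L. A position that does have a move is losing for the player to move precisely when every available move leads to a winning position for the opponent. Fill in the labels:
Every edge goes from a vertex to one that appears earlier in the order G, A, C, F, B, D, H, E, so processing vertices in that order labels each vertex after all of its successors.
G: no outgoing edge → L
A: →G(L), so W
C: →A(W) only, which is W, so L
F: →C(L), so W
B: →G(L), so W
D: →C(L), so W
H: →G(L), so W
E: →G(L), so W
From E, the L positions reachable in one move are: G.

Move to G.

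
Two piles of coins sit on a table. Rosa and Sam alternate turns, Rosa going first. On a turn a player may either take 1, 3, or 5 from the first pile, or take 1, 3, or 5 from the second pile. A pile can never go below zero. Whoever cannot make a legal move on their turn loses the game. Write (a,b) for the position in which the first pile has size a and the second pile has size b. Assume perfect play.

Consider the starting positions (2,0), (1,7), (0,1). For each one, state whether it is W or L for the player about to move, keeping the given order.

Build the W/L table. Terminal = L. A non-terminal position is W if it has a move to some L; otherwise it is L.
No move ever increases a pile, so every position that can arise here has a ≤ 2 and b ≤ 7; it is enough to label the cells with 0 ≤ a ≤ 2 and 0 ≤ b ≤ 7.
Every move lowers a or b (never raises either), so fill the grid row by row in increasing a, and left to right within a row: each cell's successors are then already labelled.
      b=0  b=1  b=2  b=3  b=4  b=5  b=6  b=7
a=0:    L    W    L    W    L    W    L    W
a=1:    W    L    W    L    W    L    W    L
a=2:    L    W    L    W    L    W    L    W
Cells with no legal move (terminal, hence L): (0,0).
The remaining L cells, each justified by listing all of its moves:
(0,2): the only move is to (0,1)(W), a W ⇒ L
(0,4): moves to (0,3)(W), (0,1)(W); every one is W ⇒ L
(0,6): moves to (0,5)(W), (0,3)(W), (0,1)(W); every one is W ⇒ L
(1,1): moves to (0,1)(W), (1,0)(W); every one is W ⇒ L
(1,3): moves to (0,3)(W), (1,2)(W), (1,0)(W); every one is W ⇒ L
(1,5): moves to (0,5)(W), (1,4)(W), (1,2)(W), (1,0)(W); every one is W ⇒ L
(1,7): moves to (0,7)(W), (1,6)(W), (1,4)(W), (1,2)(W); every one is W ⇒ L
(2,0): the only move is to (1,0)(W), a W ⇒ L
(2,2): moves to (1,2)(W), (2,1)(W); every one is W ⇒ L
(2,4): moves to (1,4)(W), (2,3)(W), (2,1)(W); every one is W ⇒ L
(2,6): moves to (1,6)(W), (2,5)(W), (2,3)(W), (2,1)(W); every one is W ⇒ L
Every other cell has at least one move into one of the L cells above, so it is W.
(2,0): one of the L cells justified above, so L
(1,7): one of the L cells justified above, so L
(0,1): the move to (0,0) reaches an L cell, so W

(2,0): L, (1,7): L, (0,1): W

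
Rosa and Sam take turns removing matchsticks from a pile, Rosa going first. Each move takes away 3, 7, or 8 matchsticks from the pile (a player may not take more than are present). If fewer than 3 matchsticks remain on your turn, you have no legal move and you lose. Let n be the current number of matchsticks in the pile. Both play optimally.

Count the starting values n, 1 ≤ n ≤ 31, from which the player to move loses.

12

Label each position W (a win for the player to move) or L (a loss). A position with no legal move is L; any other position is W exactly when some move reaches an L, and L when every move reaches a W.
n=0: no move → L
n=1: no move → L
n=2: no move → L
n=3: W (go to 0, an L position)
n=4: W (go to 1, an L position)
n=5: W (go to 2, an L position)
n=6: L (sole option 3(W) is W)
n=7: W (go to 0, an L position)
n=8: W (go to 1, an L position)
n=9: W (go to 6, an L position)
n=10: W (go to 2, an L position)
n=11: L (options 8(W), 4(W), 3(W) are all W)
n=12: L (options 9(W), 5(W), 4(W) are all W)
n=13: W (go to 6, an L position)
n=14: W (go to 11, an L position)
n=15: W (go to 12, an L position)
n=16: L (options 13(W), 9(W), 8(W) are all W)
n=17: L (options 14(W), 10(W), 9(W) are all W)
n=18: W (go to 11, an L position)
n=19: W (go to 16, an L position)
n=20: W (go to 17, an L position)
n=21: L (options 18(W), 14(W), 13(W) are all W)
n=22: L (options 19(W), 15(W), 14(W) are all W)
n=23: W (go to 16, an L position)
n=24: W (go to 21, an L position)
n=25: W (go to 22, an L position)
n=26: L (options 23(W), 19(W), 18(W) are all W)
n=27: L (options 24(W), 20(W), 19(W) are all W)
n=28: W (go to 21, an L position)
n=29: W (go to 26, an L position)
n=30: W (go to 27, an L position)
n=31: L (options 28(W), 24(W), 23(W) are all W)
L entries with 1 ≤ n ≤ 31 (n=0 is outside the asked range and is not counted): n = 1, 2, 6, 11, 12, 16, 17, 21, 22, 26, 27, 31; that makes 12.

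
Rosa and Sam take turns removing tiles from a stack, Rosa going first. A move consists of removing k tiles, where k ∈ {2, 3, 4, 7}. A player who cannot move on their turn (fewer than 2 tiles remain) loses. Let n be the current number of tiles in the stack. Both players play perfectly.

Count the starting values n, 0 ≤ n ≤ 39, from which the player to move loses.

Work bottom-up. With no move the player to move loses. Otherwise the position is W if at least one move leads to an L position for the opponent, and L if every move leads to a W.
n=0: no move → L
n=1: no move → L
n=2: can move to 0, which is L ⇒ W
n=3: can move to 1, which is L ⇒ W
n=4: can move to 1, which is L ⇒ W
n=5: can move to 1, which is L ⇒ W
n=6: moves to 4(W), 3(W), 2(W); every one is W ⇒ L
n=7: can move to 0, which is L ⇒ W
n=8: can move to 6, which is L ⇒ W
n=9: can move to 6, which is L ⇒ W
n=10: can move to 6, which is L ⇒ W
n=11: moves to 9(W), 8(W), 7(W), 4(W); every one is W ⇒ L
n=12: moves to 10(W), 9(W), 8(W), 5(W); every one is W ⇒ L
n=13: can move to 11, which is L ⇒ W
n=14: can move to 12, which is L ⇒ W
n=15: can move to 12, which is L ⇒ W
n=16: can move to 12, which is L ⇒ W
n=17: moves to 15(W), 14(W), 13(W), 10(W); every one is W ⇒ L
n=18: can move to 11, which is L ⇒ W
n=19: can move to 17, which is L ⇒ W
n=20: can move to 17, which is L ⇒ W
n=21: can move to 17, which is L ⇒ W
n=22: moves to 20(W), 19(W), 18(W), 15(W); every one is W ⇒ L
n=23: moves to 21(W), 20(W), 19(W), 16(W); every one is W ⇒ L
n=24: can move to 22, which is L ⇒ W
n=25: can move to 23, which is L ⇒ W
n=26: can move to 23, which is L ⇒ W
n=27: can move to 23, which is L ⇒ W
n=28: moves to 26(W), 25(W), 24(W), 21(W); every one is W ⇒ L
n=29: can move to 22, which is L ⇒ W
n=30: can move to 28, which is L ⇒ W
n=31: can move to 28, which is L ⇒ W
n=32: can move to 28, which is L ⇒ W
n=33: moves to 31(W), 30(W), 29(W), 26(W); every one is W ⇒ L
n=34: moves to 32(W), 31(W), 30(W), 27(W); every one is W ⇒ L
n=35: can move to 33, which is L ⇒ W
n=36: can move to 34, which is L ⇒ W
n=37: can move to 34, which is L ⇒ W
n=38: can move to 34, which is L ⇒ W
n=39: moves to 37(W), 36(W), 35(W), 32(W); every one is W ⇒ L
L entries with 0 ≤ n ≤ 39: n = 0, 1, 6, 11, 12, 17, 22, 23, 28, 33, 34, 39; that makes 12.

12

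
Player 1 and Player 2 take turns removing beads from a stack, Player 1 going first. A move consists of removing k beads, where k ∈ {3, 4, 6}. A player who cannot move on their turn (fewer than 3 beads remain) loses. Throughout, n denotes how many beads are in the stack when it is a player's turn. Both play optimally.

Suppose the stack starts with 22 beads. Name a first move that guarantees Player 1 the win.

Build the W/L table. Terminal = L. A non-terminal position is W if it has a move to some L; otherwise it is L.
n=0: no move → L
n=1: no move → L
n=2: no move → L
n=3: W (go to 0, an L position)
n=4: W (go to 1, an L position)
n=5: W (go to 2, an L position)
n=6: W (go to 2, an L position)
n=7: W (go to 1, an L position)
n=8: W (go to 2, an L position)
n=9: L (options 6(W), 5(W), 3(W) are all W)
n=10: L (options 7(W), 6(W), 4(W) are all W)
n=11: L (options 8(W), 7(W), 5(W) are all W)
n=12: W (go to 9, an L position)
n=13: W (go to 10, an L position)
n=14: W (go to 11, an L position)
n=15: W (go to 11, an L position)
n=16: W (go to 10, an L position)
n=17: W (go to 11, an L position)
n=18: L (options 15(W), 14(W), 12(W) are all W)
n=19: L (options 16(W), 15(W), 13(W) are all W)
n=20: L (options 17(W), 16(W), 14(W) are all W)
n=21: W (go to 18, an L position)
n=22: W (go to 19, an L position)
From 22, the L positions reachable in one move are: 19, 18. Any move reaching one of these is winning.

Remove 3, leaving 19.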